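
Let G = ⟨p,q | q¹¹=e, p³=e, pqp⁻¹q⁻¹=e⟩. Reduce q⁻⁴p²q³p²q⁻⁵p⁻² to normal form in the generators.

Multiply left to right, reducing at each step:
  (q⁷) · p² = p²q⁷
  (p²q⁷) · q³ = p²q¹⁰
  (p²q¹⁰) · p² = pq¹⁰
  (pq¹⁰) · q⁻⁵ = pq⁵
  (pq⁵) · p⁻² = p²q⁵

Answer: p²q⁵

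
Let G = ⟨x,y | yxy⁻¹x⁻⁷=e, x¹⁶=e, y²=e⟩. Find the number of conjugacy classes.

The conjugacy classes (representative and size) are:
  [e] (size 1), [x] (size 2), [x¹⁴] (size 2), [x³] (size 2), [x⁴] (size 2), [x¹⁰] (size 2), [x⁸] (size 1), [x⁹] (size 2), [x¹¹] (size 2), [x¹⁰y] (size 8), [xy] (size 8).
Class equation: 1 + 2 + 2 + 2 + 2 + 2 + 1 + 2 + 2 + 8 + 8 = 32 = |G|. So G has 11 conjugacy classes.

Answer: 11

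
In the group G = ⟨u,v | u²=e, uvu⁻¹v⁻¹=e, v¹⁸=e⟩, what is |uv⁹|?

Compute successive powers until reaching e:
  (uv⁹)¹ = uv⁹, (uv⁹)² = e.
The smallest positive k with (uv⁹)ᵏ = e is 2.

Answer: 2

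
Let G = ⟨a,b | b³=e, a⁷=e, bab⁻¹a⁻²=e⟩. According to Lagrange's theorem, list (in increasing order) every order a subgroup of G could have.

|G| = 21 = 3 · 7. By Lagrange's theorem the order of any subgroup divides 21; the divisors of 21 are 1, 3, 7, 21.

Answer: 1, 3, 7, 21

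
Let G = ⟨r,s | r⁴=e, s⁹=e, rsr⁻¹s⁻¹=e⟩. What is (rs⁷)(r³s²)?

Compute (rs⁷) · (r³s²) by multiplying left to right and reducing via the relations at each step:
  (rs⁷) · r³ = s⁷
  (s⁷) · s² = e

Answer: e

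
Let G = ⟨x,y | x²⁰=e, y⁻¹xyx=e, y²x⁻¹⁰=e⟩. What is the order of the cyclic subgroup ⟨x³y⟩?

|⟨x³y⟩| equals the order of x³y. Compute successive powers until reaching e:
  (x³y)¹ = x³y, (x³y)² = x¹⁰, (x³y)³ = x³y⁻¹, (x³y)⁴ = e.
The smallest positive k with (x³y)ᵏ = e is 4, so |⟨x³y⟩| = 4.

Answer: 4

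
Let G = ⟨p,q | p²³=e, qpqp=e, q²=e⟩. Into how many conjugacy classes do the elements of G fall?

The conjugacy classes (representative and size) are:
  [e] (size 1), [p] (size 2), [p²¹] (size 2), [p²⁰] (size 2), [p⁴] (size 2), [p¹⁸] (size 2), [p⁶] (size 2), [p¹⁶] (size 2), [p⁸] (size 2), [p⁹] (size 2), [p¹⁰] (size 2), [p¹²] (size 2), [p¹⁸q] (size 23).
Class equation: 1 + 2 + 2 + 2 + 2 + 2 + 2 + 2 + 2 + 2 + 2 + 2 + 23 = 46 = |G|. So G has 13 conjugacy classes.

Answer: 13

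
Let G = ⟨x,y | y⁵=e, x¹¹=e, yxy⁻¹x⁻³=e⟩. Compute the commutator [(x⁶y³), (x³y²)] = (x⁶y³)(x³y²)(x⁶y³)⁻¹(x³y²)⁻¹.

[(x⁶y³), (x³y²)] = (x⁶y³)·(x³y²)·(x⁶y³)⁻¹·(x³y²)⁻¹.
  (x⁶y³) · (x³y²) = x¹⁰
  (x¹⁰) · (xy²) = y²
  (y²) · (x⁷y³) = x⁸

Answer: x⁸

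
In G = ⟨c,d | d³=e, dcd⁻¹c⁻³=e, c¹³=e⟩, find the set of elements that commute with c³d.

⟨c³d⟩ ⊆ C_G(c³d) since powers of c³d commute with c³d; so |C_G(c³d)| ≥ |⟨c³d⟩| = 3.
By orbit–stabilizer, |C_G(c³d)| = |G| / |conj. class of c³d| = 39 / 13 = 3.
The 3 elements commuting with c³d are {e, c³d, c¹²d²}.

Answer: {e, c³d, c¹²d²}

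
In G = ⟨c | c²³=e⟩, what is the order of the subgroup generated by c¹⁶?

|⟨c¹⁶⟩| equals the order of c¹⁶. Compute successive powers until reaching e:
  (c¹⁶)¹ = c¹⁶, (c¹⁶)² = c⁹, (c¹⁶)³ = c², (c¹⁶)⁴ = c¹⁸, (c¹⁶)⁵ = c¹¹, (c¹⁶)⁶ = c⁴, (c¹⁶)⁷ = c²⁰, (c¹⁶)⁸ = c¹³, (c¹⁶)⁹ = c⁶, (c¹⁶)¹⁰ = c²², (c¹⁶)¹¹ = c¹⁵, (c¹⁶)¹² = c⁸, (c¹⁶)¹³ = c, (c¹⁶)¹⁴ = c¹⁷, (c¹⁶)¹⁵ = c¹⁰, (c¹⁶)¹⁶ = c³, (c¹⁶)¹⁷ = c¹⁹, (c¹⁶)¹⁸ = c¹², (c¹⁶)¹⁹ = c⁵, (c¹⁶)²⁰ = c²¹, (c¹⁶)²¹ = c¹⁴, (c¹⁶)²² = c⁷, (c¹⁶)²³ = e.
The smallest positive k with (c¹⁶)ᵏ = e is 23, so |⟨c¹⁶⟩| = 23.

Answer: 23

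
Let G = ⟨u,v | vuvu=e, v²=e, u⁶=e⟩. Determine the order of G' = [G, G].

G' = [G, G] is generated by all commutators. The generator-pair commutators are: [u, v] = u².
The subgroup they normally generate is {e, u², u⁴}, of order 3.
Check: |G/G'| = 12/3 = 4 is the order of the abelianisation.

Answer: 3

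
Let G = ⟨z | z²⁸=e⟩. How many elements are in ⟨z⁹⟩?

|⟨z⁹⟩| equals the order of z⁹. Compute successive powers until reaching e:
  (z⁹)¹ = z⁹, (z⁹)² = z¹⁸, (z⁹)³ = z²⁷, (z⁹)⁴ = z⁸, (z⁹)⁵ = z¹⁷, (z⁹)⁶ = z²⁶, (z⁹)⁷ = z⁷, (z⁹)⁸ = z¹⁶, (z⁹)⁹ = z²⁵, (z⁹)¹⁰ = z⁶, (z⁹)¹¹ = z¹⁵, (z⁹)¹² = z²⁴, (z⁹)¹³ = z⁵, (z⁹)¹⁴ = z¹⁴, (z⁹)¹⁵ = z²³, (z⁹)¹⁶ = z⁴, (z⁹)¹⁷ = z¹³, (z⁹)¹⁸ = z²², (z⁹)¹⁹ = z³, (z⁹)²⁰ = z¹², (z⁹)²¹ = z²¹, (z⁹)²² = z², (z⁹)²³ = z¹¹, (z⁹)²⁴ = z²⁰, (z⁹)²⁵ = z, (z⁹)²⁶ = z¹⁰, (z⁹)²⁷ = z¹⁹, (z⁹)²⁸ = e.
The smallest positive k with (z⁹)ᵏ = e is 28, so |⟨z⁹⟩| = 28.

Answer: 28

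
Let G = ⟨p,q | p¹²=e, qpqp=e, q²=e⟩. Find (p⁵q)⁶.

Compute successive powers of (p⁵q), reducing at each step:
  (p⁵q)²: (p⁵q) · p⁵ = q;   q · q = e
  (p⁵q)³: e · p⁵ = p⁵;   (p⁵) · q = p⁵q
  (p⁵q)⁴: (p⁵q) · p⁵ = q;   q · q = e
  (p⁵q)⁵: e · p⁵ = p⁵;   (p⁵) · q = p⁵q
  (p⁵q)⁶: (p⁵q) · p⁵ = q;   q · q = e

Answer: e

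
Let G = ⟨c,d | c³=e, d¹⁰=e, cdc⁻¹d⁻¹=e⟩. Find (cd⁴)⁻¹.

The order of (cd⁴) is 15 (smallest k with (cd⁴)ᵏ = e), so (cd⁴)⁻¹ = (cd⁴)¹⁴ = c²d⁶.
Check: (cd⁴) · (c²d⁶) → (cd⁴) · c² = d⁴;   (d⁴) · d⁶ = e, giving e as required.

Answer: c²d⁶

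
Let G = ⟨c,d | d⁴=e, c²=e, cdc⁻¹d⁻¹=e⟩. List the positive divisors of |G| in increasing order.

|G| = 8 = 2³. By Lagrange's theorem the order of any subgroup divides 8; the divisors of 8 are 1, 2, 4, 8.

Answer: 1, 2, 4, 8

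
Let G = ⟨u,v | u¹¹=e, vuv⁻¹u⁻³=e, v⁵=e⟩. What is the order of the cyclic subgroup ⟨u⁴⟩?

|⟨u⁴⟩| equals the order of u⁴. Compute successive powers until reaching e:
  (u⁴)¹ = u⁴, (u⁴)² = u⁸, (u⁴)³ = u, (u⁴)⁴ = u⁵, (u⁴)⁵ = u⁹, (u⁴)⁶ = u², (u⁴)⁷ = u⁶, (u⁴)⁸ = u¹⁰, (u⁴)⁹ = u³, (u⁴)¹⁰ = u⁷, (u⁴)¹¹ = e.
The smallest positive k with (u⁴)ᵏ = e is 11, so |⟨u⁴⟩| = 11.

Answer: 11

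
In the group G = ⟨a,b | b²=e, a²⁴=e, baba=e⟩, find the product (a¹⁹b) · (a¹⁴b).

Compute (a¹⁹b) · (a¹⁴b) by multiplying left to right and reducing via the relations at each step:
  (a¹⁹b) · a¹⁴ = a⁵b
  (a⁵b) · b = a⁵

Answer: a⁵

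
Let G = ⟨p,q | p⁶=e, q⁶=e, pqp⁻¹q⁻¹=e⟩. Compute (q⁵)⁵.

Compute successive powers of (q⁵), reducing at each step:
  (q⁵)²: (q⁵) · q⁵ = q⁴
  (q⁵)³: (q⁴) · q⁵ = q³
  (q⁵)⁴: (q³) · q⁵ = q²
  (q⁵)⁵: (q²) · q⁵ = q

Answer: q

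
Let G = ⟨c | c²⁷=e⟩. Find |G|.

G is generated by a single element, so G is cyclic. The relator gives c²⁷ = e and no smaller power is forced to be e, so the 27 powers {c, e, c², c³, c⁴, c⁵, c⁶, c⁷, c⁸, c⁹, c²², c²³, c²¹, c²⁰, c²⁴, c²⁵, c²⁶, c¹², c¹³, c¹¹, c¹⁰, c¹⁴, c¹⁵, c¹⁶, c¹⁷, c¹⁸, c¹⁹} are distinct. Hence |G| = 27.

Answer: 27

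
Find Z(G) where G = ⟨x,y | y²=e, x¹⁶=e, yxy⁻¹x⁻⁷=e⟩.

An element z ∈ Z(G) iff z commutes with every generator.
For example x⁸ is central: (x⁸)·x = x⁹ = x·(x⁸); (x⁸)·y = x⁸y = y·(x⁸).
Whereas x ∉ Z(G) since x·y = xy ≠ x⁷y = y·x.
Checking each of the 32 elements this way gives Z(G) = {e, x⁸}, of order 2.

Answer: {e, x⁸}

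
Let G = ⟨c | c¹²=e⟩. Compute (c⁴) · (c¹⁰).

Compute (c⁴) · (c¹⁰) by multiplying left to right and reducing via the relations at each step:
  (c⁴) · c¹⁰ = c²

Answer: c²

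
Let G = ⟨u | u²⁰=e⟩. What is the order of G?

G is generated by a single element, so G is cyclic. The relator gives u²⁰ = e and no smaller power is forced to be e, so the 20 powers {e, u, u², u³, u⁴, u⁵, u⁶, u⁷, u⁸, u⁹, u¹², u¹³, u¹¹, u¹⁰, u¹⁴, u¹⁵, u¹⁶, u¹⁷, u¹⁸, u¹⁹} are distinct. Hence |G| = 20.

Answer: 20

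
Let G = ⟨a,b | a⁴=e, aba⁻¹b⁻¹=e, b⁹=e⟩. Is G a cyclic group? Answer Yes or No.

|G| = 36. The element ab has order 36 (its powers give 36 distinct elements), so ⟨ab⟩ = G and G is cyclic.

Answer: Yes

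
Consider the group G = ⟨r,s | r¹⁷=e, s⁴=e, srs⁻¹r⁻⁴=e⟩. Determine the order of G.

Enumerate words in the generators, reducing via the relations: the distinct elements are
  {e, r, s, rs, r², r³, r⁴, r⁵, r⁶, r⁷, r⁸, r⁹, s², s³, rs², rs³, r²s, r³s, r¹², r¹³, r¹¹, r¹⁰, r¹⁴, r¹⁵, r¹⁶, r⁴s, r⁵s, r⁶s, r⁷s, r⁸s, r⁹s, r²s², r²s³, r³s², r³s³, r¹²s, r¹³s, r¹¹s, r¹⁰s, r¹⁴s, r¹⁵s, r¹⁶s, r⁴s², r⁴s³, r⁵s², r⁵s³, r⁶s², r⁶s³, r⁷s², r⁷s³, r⁸s², r⁸s³, r⁹s², r⁹s³, r¹²s², r¹²s³, r¹³s², r¹³s³, r¹¹s², r¹¹s³, r¹⁰s², r¹⁰s³, r¹⁴s², r¹⁴s³, r¹⁵s², r¹⁵s³, r¹⁶s², r¹⁶s³}.
No further products give new elements, so |G| = 68.

Answer: 68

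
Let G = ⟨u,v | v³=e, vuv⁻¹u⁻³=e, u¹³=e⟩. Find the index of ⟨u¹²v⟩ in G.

First find ord(u¹²v) by computing successive powers:
  (u¹²v)¹ = u¹²v, (u¹²v)² = u⁹v², (u¹²v)³ = e.
So |⟨u¹²v⟩| = ord(u¹²v) = 3. With |G| = 39, by Lagrange [G : ⟨u¹²v⟩] = 39/3 = 13.

Answer: 13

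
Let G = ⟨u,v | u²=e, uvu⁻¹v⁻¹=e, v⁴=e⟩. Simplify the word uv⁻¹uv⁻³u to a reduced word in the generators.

Multiply left to right, reducing at each step:
  u · v⁻¹ = uv³
  (uv³) · u = v³
  (v³) · v⁻³ = e
  e · u = u

Answer: u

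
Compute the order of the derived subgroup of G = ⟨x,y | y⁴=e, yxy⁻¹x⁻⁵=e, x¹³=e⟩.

G' = [G, G] is generated by all commutators. The generator-pair commutators are: [x, y] = x⁹.
The subgroup they normally generate is {e, x, x², x³, x⁴, x⁵, x⁶, x⁷, x⁸, x⁹, x¹⁰, x¹¹, x¹²}, of order 13.
Check: |G/G'| = 52/13 = 4 is the order of the abelianisation.

Answer: 13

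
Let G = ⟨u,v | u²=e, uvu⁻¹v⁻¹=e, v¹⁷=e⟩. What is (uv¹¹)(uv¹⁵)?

Compute (uv¹¹) · (uv¹⁵) by multiplying left to right and reducing via the relations at each step:
  (uv¹¹) · u = v¹¹
  (v¹¹) · v¹⁵ = v⁹

Answer: v⁹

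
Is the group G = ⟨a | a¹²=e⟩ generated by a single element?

|G| = 12. The element a has order 12 (its powers give 12 distinct elements), so ⟨a⟩ = G and G is cyclic.

Answer: Yes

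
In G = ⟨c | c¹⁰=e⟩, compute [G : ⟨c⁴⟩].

First find ord(c⁴) by computing successive powers:
  (c⁴)¹ = c⁴, (c⁴)² = c⁸, (c⁴)³ = c², (c⁴)⁴ = c⁶, (c⁴)⁵ = e.
So |⟨c⁴⟩| = ord(c⁴) = 5. With |G| = 10, by Lagrange [G : ⟨c⁴⟩] = 10/5 = 2.

Answer: 2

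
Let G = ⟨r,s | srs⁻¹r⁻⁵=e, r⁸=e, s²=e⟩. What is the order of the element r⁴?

Compute successive powers until reaching e:
  (r⁴)¹ = r⁴, (r⁴)² = e.
The smallest positive k with (r⁴)ᵏ = e is 2.

Answer: 2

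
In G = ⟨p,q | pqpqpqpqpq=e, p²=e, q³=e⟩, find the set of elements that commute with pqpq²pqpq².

⟨pqpq²pqpq²⟩ ⊆ C_G(pqpq²pqpq²) since powers of pqpq²pqpq² commute with pqpq²pqpq²; so |C_G(pqpq²pqpq²)| ≥ |⟨pqpq²pqpq²⟩| = 5.
By orbit–stabilizer, |C_G(pqpq²pqpq²)| = |G| / |conj. class of pqpq²pqpq²| = 60 / 12 = 5.
The 5 elements commuting with pqpq²pqpq² are {e, qpq²p, pqpq², qpq²pqpq²p, pqpq²pqpq²}.

Answer: {e, qpq²p, pqpq², qpq²pqpq²p, pqpq²pqpq²}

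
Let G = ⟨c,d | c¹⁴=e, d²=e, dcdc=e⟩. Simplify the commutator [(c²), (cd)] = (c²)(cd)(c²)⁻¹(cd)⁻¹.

[(c²), (cd)] = (c²)·(cd)·(c²)⁻¹·(cd)⁻¹.
  (c²) · (cd) = c³d
  (c³d) · (c¹²) = c⁵d
  (c⁵d) · (cd) = c⁴

Answer: c⁴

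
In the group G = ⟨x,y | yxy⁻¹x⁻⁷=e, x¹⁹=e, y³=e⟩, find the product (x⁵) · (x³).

Compute (x⁵) · (x³) by multiplying left to right and reducing via the relations at each step:
  (x⁵) · x³ = x⁸

Answer: x⁸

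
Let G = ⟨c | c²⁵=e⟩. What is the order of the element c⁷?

Compute successive powers until reaching e:
  (c⁷)¹ = c⁷, (c⁷)² = c¹⁴, (c⁷)³ = c²¹, (c⁷)⁴ = c³, (c⁷)⁵ = c¹⁰, (c⁷)⁶ = c¹⁷, (c⁷)⁷ = c²⁴, (c⁷)⁸ = c⁶, (c⁷)⁹ = c¹³, (c⁷)¹⁰ = c²⁰, (c⁷)¹¹ = c², (c⁷)¹² = c⁹, (c⁷)¹³ = c¹⁶, (c⁷)¹⁴ = c²³, (c⁷)¹⁵ = c⁵, (c⁷)¹⁶ = c¹², (c⁷)¹⁷ = c¹⁹, (c⁷)¹⁸ = c, (c⁷)¹⁹ = c⁸, (c⁷)²⁰ = c¹⁵, (c⁷)²¹ = c²², (c⁷)²² = c⁴, (c⁷)²³ = c¹¹, (c⁷)²⁴ = c¹⁸, (c⁷)²⁵ = e.
The smallest positive k with (c⁷)ᵏ = e is 25.

Answer: 25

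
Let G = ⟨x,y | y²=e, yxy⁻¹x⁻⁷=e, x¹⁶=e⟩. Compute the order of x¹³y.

Compute successive powers until reaching e:
  (x¹³y)¹ = x¹³y, (x¹³y)² = x⁸, (x¹³y)³ = x⁵y, (x¹³y)⁴ = e.
The smallest positive k with (x¹³y)ᵏ = e is 4.

Answer: 4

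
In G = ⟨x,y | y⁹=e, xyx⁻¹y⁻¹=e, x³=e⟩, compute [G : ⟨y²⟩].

First find ord(y²) by computing successive powers:
  (y²)¹ = y², (y²)² = y⁴, (y²)³ = y⁶, (y²)⁴ = y⁸, (y²)⁵ = y, (y²)⁶ = y³, (y²)⁷ = y⁵, (y²)⁸ = y⁷, (y²)⁹ = e.
So |⟨y²⟩| = ord(y²) = 9. With |G| = 27, by Lagrange [G : ⟨y²⟩] = 27/9 = 3.

Answer: 3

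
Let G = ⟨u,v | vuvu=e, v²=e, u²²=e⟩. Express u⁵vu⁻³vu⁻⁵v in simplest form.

Multiply left to right, reducing at each step:
  (u⁵) · v = u⁵v
  (u⁵v) · u⁻³ = u⁸v
  (u⁸v) · v = u⁸
  (u⁸) · u⁻⁵ = u³
  (u³) · v = u³v

Answer: u³v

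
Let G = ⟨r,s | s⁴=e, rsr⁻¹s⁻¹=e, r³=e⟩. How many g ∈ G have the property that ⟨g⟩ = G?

G is cyclic of order 12. An element generates G iff its order is 12, and a cyclic group of order 12 has exactly φ(12) = 4 such elements.

Answer: 4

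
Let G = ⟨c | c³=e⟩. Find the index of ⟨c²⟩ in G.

First find ord(c²) by computing successive powers:
  (c²)¹ = c², (c²)² = c, (c²)³ = e.
So |⟨c²⟩| = ord(c²) = 3. With |G| = 3, by Lagrange [G : ⟨c²⟩] = 3/3 = 1.

Answer: 1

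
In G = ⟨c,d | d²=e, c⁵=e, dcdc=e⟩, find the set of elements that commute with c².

⟨c²⟩ ⊆ C_G(c²) since powers of c² commute with c²; so |C_G(c²)| ≥ |⟨c²⟩| = 5.
By orbit–stabilizer, |C_G(c²)| = |G| / |conj. class of c²| = 10 / 2 = 5.
The 5 elements commuting with c² are {e, c, c², c³, c⁴}.

Answer: {e, c, c², c³, c⁴}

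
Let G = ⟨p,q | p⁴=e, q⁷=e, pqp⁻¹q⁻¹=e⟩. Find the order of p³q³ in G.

Compute successive powers until reaching e:
  (p³q³)¹ = p³q³, (p³q³)² = p²q⁶, (p³q³)³ = pq², (p³q³)⁴ = q⁵, (p³q³)⁵ = p³q, (p³q³)⁶ = p²q⁴, (p³q³)⁷ = p, (p³q³)⁸ = q³, (p³q³)⁹ = p³q⁶, (p³q³)¹⁰ = p²q², (p³q³)¹¹ = pq⁵, (p³q³)¹² = q, (p³q³)¹³ = p³q⁴, (p³q³)¹⁴ = p², (p³q³)¹⁵ = pq³, (p³q³)¹⁶ = q⁶, (p³q³)¹⁷ = p³q², (p³q³)¹⁸ = p²q⁵, (p³q³)¹⁹ = pq, (p³q³)²⁰ = q⁴, (p³q³)²¹ = p³, (p³q³)²² = p²q³, (p³q³)²³ = pq⁶, (p³q³)²⁴ = q², (p³q³)²⁵ = p³q⁵, (p³q³)²⁶ = p²q, (p³q³)²⁷ = pq⁴, (p³q³)²⁸ = e.
The smallest positive k with (p³q³)ᵏ = e is 28.

Answer: 28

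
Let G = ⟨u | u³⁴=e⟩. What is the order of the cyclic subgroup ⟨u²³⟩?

|⟨u²³⟩| equals the order of u²³. Compute successive powers until reaching e:
  (u²³)¹ = u²³, (u²³)² = u¹², (u²³)³ = u, (u²³)⁴ = u²⁴, (u²³)⁵ = u¹³, (u²³)⁶ = u², (u²³)⁷ = u²⁵, (u²³)⁸ = u¹⁴, (u²³)⁹ = u³, (u²³)¹⁰ = u²⁶, (u²³)¹¹ = u¹⁵, (u²³)¹² = u⁴, (u²³)¹³ = u²⁷, (u²³)¹⁴ = u¹⁶, (u²³)¹⁵ = u⁵, (u²³)¹⁶ = u²⁸, (u²³)¹⁷ = u¹⁷, (u²³)¹⁸ = u⁶, (u²³)¹⁹ = u²⁹, (u²³)²⁰ = u¹⁸, (u²³)²¹ = u⁷, (u²³)²² = u³⁰, (u²³)²³ = u¹⁹, (u²³)²⁴ = u⁸, (u²³)²⁵ = u³¹, (u²³)²⁶ = u²⁰, (u²³)²⁷ = u⁹, (u²³)²⁸ = u³², (u²³)²⁹ = u²¹, (u²³)³⁰ = u¹⁰, (u²³)³¹ = u³³, (u²³)³² = u²², (u²³)³³ = u¹¹, (u²³)³⁴ = e.
The smallest positive k with (u²³)ᵏ = e is 34, so |⟨u²³⟩| = 34.

Answer: 34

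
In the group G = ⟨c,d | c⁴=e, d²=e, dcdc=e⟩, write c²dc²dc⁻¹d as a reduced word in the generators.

Multiply left to right, reducing at each step:
  (c²) · d = c²d
  (c²d) · c² = d
  d · d = e
  e · c⁻¹ = c³
  (c³) · d = c³d

Answer: c³d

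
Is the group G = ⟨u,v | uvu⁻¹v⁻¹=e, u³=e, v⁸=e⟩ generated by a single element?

|G| = 24. The element uv has order 24 (its powers give 24 distinct elements), so ⟨uv⟩ = G and G is cyclic.

Answer: Yes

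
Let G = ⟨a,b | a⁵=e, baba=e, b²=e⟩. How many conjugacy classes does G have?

The conjugacy classes (representative and size) are:
  [e] (size 1), [a] (size 2), [a²] (size 2), [b] (size 5).
Class equation: 1 + 2 + 2 + 5 = 10 = |G|. So G has 4 conjugacy classes.

Answer: 4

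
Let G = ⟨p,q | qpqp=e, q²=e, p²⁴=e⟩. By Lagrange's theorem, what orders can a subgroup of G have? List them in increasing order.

|G| = 48 = 2⁴ · 3. By Lagrange's theorem the order of any subgroup divides 48; the divisors of 48 are 1, 2, 3, 4, 6, 8, 12, 16, 24, 48.

Answer: 1, 2, 3, 4, 6, 8, 12, 16, 24, 48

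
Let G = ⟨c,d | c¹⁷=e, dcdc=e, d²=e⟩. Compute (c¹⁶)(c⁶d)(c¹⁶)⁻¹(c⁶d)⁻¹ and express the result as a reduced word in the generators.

[(c¹⁶), (c⁶d)] = (c¹⁶)·(c⁶d)·(c¹⁶)⁻¹·(c⁶d)⁻¹.
  (c¹⁶) · (c⁶d) = c⁵d
  (c⁵d) · c = c⁴d
  (c⁴d) · (c⁶d) = c¹⁵

Answer: c¹⁵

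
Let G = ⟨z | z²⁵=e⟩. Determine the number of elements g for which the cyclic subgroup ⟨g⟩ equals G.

G is cyclic of order 25. An element generates G iff its order is 25, and a cyclic group of order 25 has exactly φ(25) = 20 such elements.

Answer: 20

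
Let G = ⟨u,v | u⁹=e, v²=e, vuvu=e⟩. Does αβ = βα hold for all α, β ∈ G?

u·v = uv but v·u = u⁸v, so u·v ≠ v·u and G is not abelian.

Answer: No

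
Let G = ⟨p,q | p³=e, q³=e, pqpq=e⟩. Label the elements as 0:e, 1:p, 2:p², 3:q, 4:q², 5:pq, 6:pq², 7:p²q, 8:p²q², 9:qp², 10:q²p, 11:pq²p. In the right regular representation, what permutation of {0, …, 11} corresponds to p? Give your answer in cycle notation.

(0 1 2)(3 8 9)(4 10 5)(6 11 7)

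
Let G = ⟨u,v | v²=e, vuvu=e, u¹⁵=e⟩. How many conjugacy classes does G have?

The conjugacy classes (representative and size) are:
  [e] (size 1), [u¹⁴] (size 2), [u²] (size 2), [u³] (size 2), [u⁴] (size 2), [u¹⁰] (size 2), [u⁹] (size 2), [u⁷] (size 2), [u¹³v] (size 15).
Class equation: 1 + 2 + 2 + 2 + 2 + 2 + 2 + 2 + 15 = 30 = |G|. So G has 9 conjugacy classes.

Answer: 9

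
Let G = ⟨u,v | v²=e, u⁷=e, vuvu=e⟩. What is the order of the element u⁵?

Compute successive powers until reaching e:
  (u⁵)¹ = u⁵, (u⁵)² = u³, (u⁵)³ = u, (u⁵)⁴ = u⁶, (u⁵)⁵ = u⁴, (u⁵)⁶ = u², (u⁵)⁷ = e.
The smallest positive k with (u⁵)ᵏ = e is 7.

Answer: 7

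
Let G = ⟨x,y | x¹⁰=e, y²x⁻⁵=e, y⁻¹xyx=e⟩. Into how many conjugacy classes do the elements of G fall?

The conjugacy classes (representative and size) are:
  [e] (size 1), [x] (size 2), [x⁸] (size 2), [x⁷] (size 2), [x⁴] (size 2), [x⁵] (size 1), [x⁴y] (size 5), [x²y⁻¹] (size 5).
Class equation: 1 + 2 + 2 + 2 + 2 + 1 + 5 + 5 = 20 = |G|. So G has 8 conjugacy classes.

Answer: 8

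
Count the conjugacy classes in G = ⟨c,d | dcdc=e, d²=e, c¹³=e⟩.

The conjugacy classes (representative and size) are:
  [e] (size 1), [c¹²] (size 2), [c¹¹] (size 2), [c³] (size 2), [c⁴] (size 2), [c⁸] (size 2), [c⁶] (size 2), [d] (size 13).
Class equation: 1 + 2 + 2 + 2 + 2 + 2 + 2 + 13 = 26 = |G|. So G has 8 conjugacy classes.

Answer: 8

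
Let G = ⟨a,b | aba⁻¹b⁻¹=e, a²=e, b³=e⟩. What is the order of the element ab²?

Compute successive powers until reaching e:
  (ab²)¹ = ab², (ab²)² = b, (ab²)³ = a, (ab²)⁴ = b², (ab²)⁵ = ab, (ab²)⁶ = e.
The smallest positive k with (ab²)ᵏ = e is 6.

Answer: 6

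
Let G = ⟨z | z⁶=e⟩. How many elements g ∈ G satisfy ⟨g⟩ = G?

G is cyclic of order 6. An element generates G iff its order is 6, and a cyclic group of order 6 has exactly φ(6) = 2 such elements.

Answer: 2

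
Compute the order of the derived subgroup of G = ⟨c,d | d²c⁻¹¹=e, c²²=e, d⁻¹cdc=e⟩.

G' = [G, G] is generated by all commutators. The generator-pair commutators are: [c, d] = c².
The subgroup they normally generate is {e, c², c⁴, c⁶, c⁸, c¹⁰, c¹², c¹⁴, c¹⁶, c¹⁸, c²⁰}, of order 11.
Check: |G/G'| = 44/11 = 4 is the order of the abelianisation.

Answer: 11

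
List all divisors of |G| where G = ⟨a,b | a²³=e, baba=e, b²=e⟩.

|G| = 46 = 2 · 23. By Lagrange's theorem the order of any subgroup divides 46; the divisors of 46 are 1, 2, 23, 46.

Answer: 1, 2, 23, 46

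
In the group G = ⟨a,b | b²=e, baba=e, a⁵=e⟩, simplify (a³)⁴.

Compute successive powers of (a³), reducing at each step:
  (a³)²: (a³) · a³ = a
  (a³)³: a · a³ = a⁴
  (a³)⁴: (a⁴) · a³ = a²

Answer: a²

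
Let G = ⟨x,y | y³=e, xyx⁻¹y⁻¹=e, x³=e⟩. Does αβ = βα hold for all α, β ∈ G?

Each pair of generators commutes: x·y = xy = y·x. Since the generators pairwise commute, every element of G commutes with every other, so G is abelian.

Answer: Yes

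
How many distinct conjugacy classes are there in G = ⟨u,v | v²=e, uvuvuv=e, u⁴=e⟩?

The conjugacy classes (representative and size) are:
  [e] (size 1), [u³] (size 6), [u²vu²v] (size 3), [uvu³] (size 6), [vu³] (size 8).
Class equation: 1 + 6 + 3 + 6 + 8 = 24 = |G|. So G has 5 conjugacy classes.

Answer: 5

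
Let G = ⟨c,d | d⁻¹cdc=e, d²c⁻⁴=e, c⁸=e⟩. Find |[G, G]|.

G' = [G, G] is generated by all commutators. The generator-pair commutators are: [c, d] = c².
The subgroup they normally generate is {e, c², c⁴, c⁶}, of order 4.
Check: |G/G'| = 16/4 = 4 is the order of the abelianisation.

Answer: 4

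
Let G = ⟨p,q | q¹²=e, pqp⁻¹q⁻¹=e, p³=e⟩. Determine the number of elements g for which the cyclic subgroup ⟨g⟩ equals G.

⟨g⟩ = G would require ord(g) = |G| = 36, but the maximum element order in G is 12 < 36. So G is not cyclic and no single element generates it: the count is 0.

Answer: 0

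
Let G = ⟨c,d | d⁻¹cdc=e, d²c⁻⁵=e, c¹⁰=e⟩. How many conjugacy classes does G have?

The conjugacy classes (representative and size) are:
  [e] (size 1), [c] (size 2), [c⁸] (size 2), [c⁷] (size 2), [c⁴] (size 2), [c⁵] (size 1), [c⁴d] (size 5), [c²d⁻¹] (size 5).
Class equation: 1 + 2 + 2 + 2 + 2 + 1 + 5 + 5 = 20 = |G|. So G has 8 conjugacy classes.

Answer: 8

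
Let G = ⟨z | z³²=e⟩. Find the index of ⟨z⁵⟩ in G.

First find ord(z⁵) by computing successive powers:
  (z⁵)¹ = z⁵, (z⁵)² = z¹⁰, (z⁵)³ = z¹⁵, (z⁵)⁴ = z²⁰, (z⁵)⁵ = z²⁵, (z⁵)⁶ = z³⁰, (z⁵)⁷ = z³, (z⁵)⁸ = z⁸, (z⁵)⁹ = z¹³, (z⁵)¹⁰ = z¹⁸, (z⁵)¹¹ = z²³, (z⁵)¹² = z²⁸, (z⁵)¹³ = z, (z⁵)¹⁴ = z⁶, (z⁵)¹⁵ = z¹¹, (z⁵)¹⁶ = z¹⁶, (z⁵)¹⁷ = z²¹, (z⁵)¹⁸ = z²⁶, (z⁵)¹⁹ = z³¹, (z⁵)²⁰ = z⁴, (z⁵)²¹ = z⁹, (z⁵)²² = z¹⁴, (z⁵)²³ = z¹⁹, (z⁵)²⁴ = z²⁴, (z⁵)²⁵ = z²⁹, (z⁵)²⁶ = z², (z⁵)²⁷ = z⁷, (z⁵)²⁸ = z¹², (z⁵)²⁹ = z¹⁷, (z⁵)³⁰ = z²², (z⁵)³¹ = z²⁷, (z⁵)³² = e.
So |⟨z⁵⟩| = ord(z⁵) = 32. With |G| = 32, by Lagrange [G : ⟨z⁵⟩] = 32/32 = 1.

Answer: 1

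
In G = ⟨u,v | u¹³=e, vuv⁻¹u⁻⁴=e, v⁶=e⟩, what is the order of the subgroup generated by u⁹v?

|⟨u⁹v⟩| equals the order of u⁹v. Compute successive powers until reaching e:
  (u⁹v)¹ = u⁹v, (u⁹v)² = u⁶v², (u⁹v)³ = u⁷v³, (u⁹v)⁴ = u¹¹v⁴, (u⁹v)⁵ = uv⁵, (u⁹v)⁶ = e.
The smallest positive k with (u⁹v)ᵏ = e is 6, so |⟨u⁹v⟩| = 6.

Answer: 6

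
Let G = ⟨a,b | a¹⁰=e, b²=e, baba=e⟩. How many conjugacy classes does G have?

The conjugacy classes (representative and size) are:
  [e] (size 1), [a] (size 2), [a²] (size 2), [a³] (size 2), [a⁴] (size 2), [a⁵] (size 1), [a²b] (size 5), [a³b] (size 5).
Class equation: 1 + 2 + 2 + 2 + 2 + 1 + 5 + 5 = 20 = |G|. So G has 8 conjugacy classes.

Answer: 8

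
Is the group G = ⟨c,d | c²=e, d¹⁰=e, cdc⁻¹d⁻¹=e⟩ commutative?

Each pair of generators commutes: c·d = cd = d·c. Since the generators pairwise commute, every element of G commutes with every other, so G is abelian.

Answer: Yes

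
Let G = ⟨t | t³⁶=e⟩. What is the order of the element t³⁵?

Compute successive powers until reaching e:
  (t³⁵)¹ = t³⁵, (t³⁵)² = t³⁴, (t³⁵)³ = t³³, (t³⁵)⁴ = t³², (t³⁵)⁵ = t³¹, (t³⁵)⁶ = t³⁰, (t³⁵)⁷ = t²⁹, (t³⁵)⁸ = t²⁸, (t³⁵)⁹ = t²⁷, (t³⁵)¹⁰ = t²⁶, (t³⁵)¹¹ = t²⁵, (t³⁵)¹² = t²⁴, (t³⁵)¹³ = t²³, (t³⁵)¹⁴ = t²², (t³⁵)¹⁵ = t²¹, (t³⁵)¹⁶ = t²⁰, (t³⁵)¹⁷ = t¹⁹, (t³⁵)¹⁸ = t¹⁸, (t³⁵)¹⁹ = t¹⁷, (t³⁵)²⁰ = t¹⁶, (t³⁵)²¹ = t¹⁵, (t³⁵)²² = t¹⁴, (t³⁵)²³ = t¹³, (t³⁵)²⁴ = t¹², (t³⁵)²⁵ = t¹¹, (t³⁵)²⁶ = t¹⁰, (t³⁵)²⁷ = t⁹, (t³⁵)²⁸ = t⁸, (t³⁵)²⁹ = t⁷, (t³⁵)³⁰ = t⁶, (t³⁵)³¹ = t⁵, (t³⁵)³² = t⁴, (t³⁵)³³ = t³, (t³⁵)³⁴ = t², (t³⁵)³⁵ = t, (t³⁵)³⁶ = e.
The smallest positive k with (t³⁵)ᵏ = e is 36.

Answer: 36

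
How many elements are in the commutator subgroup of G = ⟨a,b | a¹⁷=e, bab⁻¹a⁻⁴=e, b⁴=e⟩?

G' = [G, G] is generated by all commutators. The generator-pair commutators are: [a, b] = a¹⁴.
The subgroup they normally generate is {e, a, a², a³, a⁴, a⁵, a⁶, a⁷, a⁸, a⁹, a¹⁰, a¹¹, a¹², a¹³, a¹⁴, a¹⁵, a¹⁶}, of order 17.
Check: |G/G'| = 68/17 = 4 is the order of the abelianisation.

Answer: 17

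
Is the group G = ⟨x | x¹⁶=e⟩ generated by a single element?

|G| = 16. The element x has order 16 (its powers give 16 distinct elements), so ⟨x⟩ = G and G is cyclic.

Answer: Yes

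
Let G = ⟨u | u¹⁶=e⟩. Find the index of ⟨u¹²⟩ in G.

First find ord(u¹²) by computing successive powers:
  (u¹²)¹ = u¹², (u¹²)² = u⁸, (u¹²)³ = u⁴, (u¹²)⁴ = e.
So |⟨u¹²⟩| = ord(u¹²) = 4. With |G| = 16, by Lagrange [G : ⟨u¹²⟩] = 16/4 = 4.

Answer: 4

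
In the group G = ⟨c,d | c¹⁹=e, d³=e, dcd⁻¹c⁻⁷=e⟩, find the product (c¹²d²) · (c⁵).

Compute (c¹²d²) · (c⁵) by multiplying left to right and reducing via the relations at each step:
  (c¹²d²) · c⁵ = c¹⁰d²

Answer: c¹⁰d²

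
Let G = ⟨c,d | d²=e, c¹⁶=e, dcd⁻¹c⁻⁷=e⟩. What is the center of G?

An element z ∈ Z(G) iff z commutes with every generator.
For example c⁸ is central: (c⁸)·c = c⁹ = c·(c⁸); (c⁸)·d = c⁸d = d·(c⁸).
Whereas c ∉ Z(G) since c·d = cd ≠ c⁷d = d·c.
Checking each of the 32 elements this way gives Z(G) = {e, c⁸}, of order 2.

Answer: {e, c⁸}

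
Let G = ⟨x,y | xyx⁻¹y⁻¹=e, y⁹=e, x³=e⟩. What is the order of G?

Enumerate words in the generators, reducing via the relations: the distinct elements are
  {e, x, y, xy, x², y², y³, y⁴, y⁵, y⁶, y⁷, y⁸, xy², xy³, xy⁴, xy⁵, xy⁶, xy⁷, xy⁸, x²y, x²y², x²y³, x²y⁴, x²y⁵, x²y⁶, x²y⁷, x²y⁸}.
No further products give new elements, so |G| = 27.

Answer: 27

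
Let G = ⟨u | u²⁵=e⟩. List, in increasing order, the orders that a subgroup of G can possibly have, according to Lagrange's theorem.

|G| = 25 = 5². By Lagrange's theorem the order of any subgroup divides 25; the divisors of 25 are 1, 5, 25.

Answer: 1, 5, 25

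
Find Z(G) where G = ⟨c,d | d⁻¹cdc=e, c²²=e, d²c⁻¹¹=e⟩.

An element z ∈ Z(G) iff z commutes with every generator.
For example c¹¹ is central: (c¹¹)·c = c¹² = c·(c¹¹); (c¹¹)·d = d⁻¹ = d·(c¹¹).
Whereas c ∉ Z(G) since c·d = cd ≠ c¹⁰d⁻¹ = d·c.
Checking each of the 44 elements this way gives Z(G) = {e, c¹¹}, of order 2.

Answer: {e, c¹¹}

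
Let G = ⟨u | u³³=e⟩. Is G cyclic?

|G| = 33. The element u has order 33 (its powers give 33 distinct elements), so ⟨u⟩ = G and G is cyclic.

Answer: Yes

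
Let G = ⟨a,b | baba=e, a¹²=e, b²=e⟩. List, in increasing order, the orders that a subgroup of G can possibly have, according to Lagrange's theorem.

|G| = 24 = 2³ · 3. By Lagrange's theorem the order of any subgroup divides 24; the divisors of 24 are 1, 2, 3, 4, 6, 8, 12, 24.

Answer: 1, 2, 3, 4, 6, 8, 12, 24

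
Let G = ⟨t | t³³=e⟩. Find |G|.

G is generated by a single element, so G is cyclic. The relator gives t³³ = e and no smaller power is forced to be e, so the 33 powers {e, t, t², t³, t⁴, t⁵, t⁶, t⁷, t⁸, t⁹, t²², t²³, t²¹, t²⁰, t²⁴, t²⁵, t²⁶, t²⁷, t²⁸, t²⁹, t³², t³¹, t³⁰, t¹², t¹³, t¹¹, t¹⁰, t¹⁴, t¹⁵, t¹⁶, t¹⁷, t¹⁸, t¹⁹} are distinct. Hence |G| = 33.

Answer: 33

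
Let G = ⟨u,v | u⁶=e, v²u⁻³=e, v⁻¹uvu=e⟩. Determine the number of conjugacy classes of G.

The conjugacy classes (representative and size) are:
  [e] (size 1), [u] (size 2), [u²] (size 2), [u³] (size 1), [uv⁻¹] (size 3), [u²v⁻¹] (size 3).
Class equation: 1 + 2 + 2 + 1 + 3 + 3 = 12 = |G|. So G has 6 conjugacy classes.

Answer: 6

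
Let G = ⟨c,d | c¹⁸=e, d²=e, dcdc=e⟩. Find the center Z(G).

An element z ∈ Z(G) iff z commutes with every generator.
For example c⁹ is central: (c⁹)·c = c¹⁰ = c·(c⁹); (c⁹)·d = c⁹d = d·(c⁹).
Whereas c ∉ Z(G) since c·d = cd ≠ c¹⁷d = d·c.
Checking each of the 36 elements this way gives Z(G) = {e, c⁹}, of order 2.

Answer: {e, c⁹}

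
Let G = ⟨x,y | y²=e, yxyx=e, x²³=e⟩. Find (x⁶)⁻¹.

The order of (x⁶) is 23 (smallest k with (x⁶)ᵏ = e), so (x⁶)⁻¹ = (x⁶)²² = x¹⁷.
Check: (x⁶) · (x¹⁷) → (x⁶) · x¹⁷ = e, giving e as required.

Answer: x¹⁷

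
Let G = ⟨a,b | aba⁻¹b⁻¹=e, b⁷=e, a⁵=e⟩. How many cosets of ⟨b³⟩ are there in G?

First find ord(b³) by computing successive powers:
  (b³)¹ = b³, (b³)² = b⁶, (b³)³ = b², (b³)⁴ = b⁵, (b³)⁵ = b, (b³)⁶ = b⁴, (b³)⁷ = e.
So |⟨b³⟩| = ord(b³) = 7. With |G| = 35, by Lagrange [G : ⟨b³⟩] = 35/7 = 5.

Answer: 5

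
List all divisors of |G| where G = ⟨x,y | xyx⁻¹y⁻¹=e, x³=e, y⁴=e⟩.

|G| = 12 = 2² · 3. By Lagrange's theorem the order of any subgroup divides 12; the divisors of 12 are 1, 2, 3, 4, 6, 12.

Answer: 1, 2, 3, 4, 6, 12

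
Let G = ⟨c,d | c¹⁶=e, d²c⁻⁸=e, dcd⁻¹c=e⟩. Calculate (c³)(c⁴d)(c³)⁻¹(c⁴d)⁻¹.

[(c³), (c⁴d)] = (c³)·(c⁴d)·(c³)⁻¹·(c⁴d)⁻¹.
  (c³) · (c⁴d) = c⁷d
  (c⁷d) · (c¹³) = c²d⁻¹
  (c²d⁻¹) · (c⁴d⁻¹) = c⁶

Answer: c⁶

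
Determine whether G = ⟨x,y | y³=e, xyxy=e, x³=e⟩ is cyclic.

Every cyclic group is abelian. But x·y = xy while y·x = x²y², so x·y ≠ y·x and G is not abelian. Hence G is not cyclic.

Answer: No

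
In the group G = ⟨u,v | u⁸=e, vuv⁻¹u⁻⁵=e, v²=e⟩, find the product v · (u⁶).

Compute v · (u⁶) by multiplying left to right and reducing via the relations at each step:
  v · u⁶ = u⁶v

Answer: u⁶v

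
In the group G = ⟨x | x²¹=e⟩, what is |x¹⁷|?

Compute successive powers until reaching e:
  (x¹⁷)¹ = x¹⁷, (x¹⁷)² = x¹³, (x¹⁷)³ = x⁹, (x¹⁷)⁴ = x⁵, (x¹⁷)⁵ = x, (x¹⁷)⁶ = x¹⁸, (x¹⁷)⁷ = x¹⁴, (x¹⁷)⁸ = x¹⁰, (x¹⁷)⁹ = x⁶, (x¹⁷)¹⁰ = x², (x¹⁷)¹¹ = x¹⁹, (x¹⁷)¹² = x¹⁵, (x¹⁷)¹³ = x¹¹, (x¹⁷)¹⁴ = x⁷, (x¹⁷)¹⁵ = x³, (x¹⁷)¹⁶ = x²⁰, (x¹⁷)¹⁷ = x¹⁶, (x¹⁷)¹⁸ = x¹², (x¹⁷)¹⁹ = x⁸, (x¹⁷)²⁰ = x⁴, (x¹⁷)²¹ = e.
The smallest positive k with (x¹⁷)ᵏ = e is 21.

Answer: 21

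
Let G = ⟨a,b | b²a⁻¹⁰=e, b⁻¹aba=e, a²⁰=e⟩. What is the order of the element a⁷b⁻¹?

Compute successive powers until reaching e:
  (a⁷b⁻¹)¹ = a⁷b⁻¹, (a⁷b⁻¹)² = a¹⁰, (a⁷b⁻¹)³ = a⁷b, (a⁷b⁻¹)⁴ = e.
The smallest positive k with (a⁷b⁻¹)ᵏ = e is 4.

Answer: 4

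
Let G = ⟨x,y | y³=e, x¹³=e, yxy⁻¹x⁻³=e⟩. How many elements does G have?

Enumerate words in the generators, reducing via the relations: the distinct elements are
  {e, x, y, xy, x², x³, x⁴, x⁵, x⁶, x⁷, x⁸, x⁹, y², xy², x²y, x³y, x¹², x¹¹, x¹⁰, x⁴y, x⁵y, x⁶y, x⁷y, x⁸y, x⁹y, x²y², x³y², x¹²y, x¹¹y, x¹⁰y, x⁴y², x⁵y², x⁶y², x⁷y², x⁸y², x⁹y², x¹²y², x¹¹y², x¹⁰y²}.
No further products give new elements, so |G| = 39.

Answer: 39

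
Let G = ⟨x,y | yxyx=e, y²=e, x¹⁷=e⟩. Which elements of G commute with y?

⟨y⟩ ⊆ C_G(y) since powers of y commute with y; so |C_G(y)| ≥ |⟨y⟩| = 2.
By orbit–stabilizer, |C_G(y)| = |G| / |conj. class of y| = 34 / 17 = 2.
The 2 elements commuting with y are {e, y}.

Answer: {e, y}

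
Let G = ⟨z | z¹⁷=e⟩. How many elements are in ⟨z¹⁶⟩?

|⟨z¹⁶⟩| equals the order of z¹⁶. Compute successive powers until reaching e:
  (z¹⁶)¹ = z¹⁶, (z¹⁶)² = z¹⁵, (z¹⁶)³ = z¹⁴, (z¹⁶)⁴ = z¹³, (z¹⁶)⁵ = z¹², (z¹⁶)⁶ = z¹¹, (z¹⁶)⁷ = z¹⁰, (z¹⁶)⁸ = z⁹, (z¹⁶)⁹ = z⁸, (z¹⁶)¹⁰ = z⁷, (z¹⁶)¹¹ = z⁶, (z¹⁶)¹² = z⁵, (z¹⁶)¹³ = z⁴, (z¹⁶)¹⁴ = z³, (z¹⁶)¹⁵ = z², (z¹⁶)¹⁶ = z, (z¹⁶)¹⁷ = e.
The smallest positive k with (z¹⁶)ᵏ = e is 17, so |⟨z¹⁶⟩| = 17.

Answer: 17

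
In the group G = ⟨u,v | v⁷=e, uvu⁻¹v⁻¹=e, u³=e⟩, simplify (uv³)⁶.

Compute successive powers of (uv³), reducing at each step:
  (uv³)²: (uv³) · u = u²v³;   (u²v³) · v³ = u²v⁶
  (uv³)³: (u²v⁶) · u = v⁶;   (v⁶) · v³ = v²
  (uv³)⁴: (v²) · u = uv²;   (uv²) · v³ = uv⁵
  (uv³)⁵: (uv⁵) · u = u²v⁵;   (u²v⁵) · v³ = u²v
  (uv³)⁶: (u²v) · u = v;   v · v³ = v⁴

Answer: v⁴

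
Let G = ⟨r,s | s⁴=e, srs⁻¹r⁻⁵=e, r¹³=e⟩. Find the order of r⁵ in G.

Compute successive powers until reaching e:
  (r⁵)¹ = r⁵, (r⁵)² = r¹⁰, (r⁵)³ = r², (r⁵)⁴ = r⁷, (r⁵)⁵ = r¹², (r⁵)⁶ = r⁴, (r⁵)⁷ = r⁹, (r⁵)⁸ = r, (r⁵)⁹ = r⁶, (r⁵)¹⁰ = r¹¹, (r⁵)¹¹ = r³, (r⁵)¹² = r⁸, (r⁵)¹³ = e.
The smallest positive k with (r⁵)ᵏ = e is 13.

Answer: 13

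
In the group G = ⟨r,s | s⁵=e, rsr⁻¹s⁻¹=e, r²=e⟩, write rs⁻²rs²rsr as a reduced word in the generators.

Multiply left to right, reducing at each step:
  r · s⁻² = rs³
  (rs³) · r = s³
  (s³) · s² = e
  e · r = r
  r · s = rs
  (rs) · r = s

Answer: s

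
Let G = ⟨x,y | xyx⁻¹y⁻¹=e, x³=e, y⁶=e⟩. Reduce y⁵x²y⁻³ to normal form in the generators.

Multiply left to right, reducing at each step:
  (y⁵) · x² = x²y⁵
  (x²y⁵) · y⁻³ = x²y²

Answer: x²y²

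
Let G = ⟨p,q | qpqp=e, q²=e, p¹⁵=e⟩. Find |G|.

Enumerate words in the generators, reducing via the relations: the distinct elements are
  {e, p, q, pq, p², p³, p⁴, p⁵, p⁶, p⁷, p⁸, p⁹, p²q, p³q, p¹², p¹³, p¹¹, p¹⁰, p¹⁴, p⁴q, p⁵q, p⁶q, p⁷q, p⁸q, p⁹q, p¹²q, p¹³q, p¹¹q, p¹⁰q, p¹⁴q}.
No further products give new elements, so |G| = 30.

Answer: 30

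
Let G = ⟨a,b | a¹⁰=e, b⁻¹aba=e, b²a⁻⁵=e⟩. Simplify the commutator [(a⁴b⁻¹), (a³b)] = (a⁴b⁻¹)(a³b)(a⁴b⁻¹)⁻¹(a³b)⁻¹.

[(a⁴b⁻¹), (a³b)] = (a⁴b⁻¹)·(a³b)·(a⁴b⁻¹)⁻¹·(a³b)⁻¹.
  (a⁴b⁻¹) · (a³b) = a
  a · (a⁴b) = b⁻¹
  (b⁻¹) · (a³b⁻¹) = a²

Answer: a²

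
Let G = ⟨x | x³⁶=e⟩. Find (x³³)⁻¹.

The order of (x³³) is 12 (smallest k with (x³³)ᵏ = e), so (x³³)⁻¹ = (x³³)¹¹ = x³.
Check: (x³³) · (x³) → (x³³) · x³ = e, giving e as required.

Answer: x³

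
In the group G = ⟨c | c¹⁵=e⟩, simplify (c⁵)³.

Compute successive powers of (c⁵), reducing at each step:
  (c⁵)²: (c⁵) · c⁵ = c¹⁰
  (c⁵)³: (c¹⁰) · c⁵ = e

Answer: e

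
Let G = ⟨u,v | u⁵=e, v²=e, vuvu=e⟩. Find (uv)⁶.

Compute successive powers of (uv), reducing at each step:
  (uv)²: (uv) · u = v;   v · v = e
  (uv)³: e · u = u;   u · v = uv
  (uv)⁴: (uv) · u = v;   v · v = e
  (uv)⁵: e · u = u;   u · v = uv
  (uv)⁶: (uv) · u = v;   v · v = e

Answer: e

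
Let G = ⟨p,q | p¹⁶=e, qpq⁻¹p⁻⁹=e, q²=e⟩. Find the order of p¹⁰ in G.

Compute successive powers until reaching e:
  (p¹⁰)¹ = p¹⁰, (p¹⁰)² = p⁴, (p¹⁰)³ = p¹⁴, (p¹⁰)⁴ = p⁸, (p¹⁰)⁵ = p², (p¹⁰)⁶ = p¹², (p¹⁰)⁷ = p⁶, (p¹⁰)⁸ = e.
The smallest positive k with (p¹⁰)ᵏ = e is 8.

Answer: 8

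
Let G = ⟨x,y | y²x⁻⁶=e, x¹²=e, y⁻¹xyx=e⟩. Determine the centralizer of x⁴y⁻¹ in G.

⟨x⁴y⁻¹⟩ ⊆ C_G(x⁴y⁻¹) since powers of x⁴y⁻¹ commute with x⁴y⁻¹; so |C_G(x⁴y⁻¹)| ≥ |⟨x⁴y⁻¹⟩| = 4.
By orbit–stabilizer, |C_G(x⁴y⁻¹)| = |G| / |conj. class of x⁴y⁻¹| = 24 / 6 = 4.
The 4 elements commuting with x⁴y⁻¹ are {e, x⁶, x⁴y, x⁴y⁻¹}.

Answer: {e, x⁶, x⁴y, x⁴y⁻¹}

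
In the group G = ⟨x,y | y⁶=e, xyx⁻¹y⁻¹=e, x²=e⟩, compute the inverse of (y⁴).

The order of (y⁴) is 3 (smallest k with (y⁴)ᵏ = e), so (y⁴)⁻¹ = (y⁴)² = y².
Check: (y⁴) · (y²) → (y⁴) · y² = e, giving e as required.

Answer: y²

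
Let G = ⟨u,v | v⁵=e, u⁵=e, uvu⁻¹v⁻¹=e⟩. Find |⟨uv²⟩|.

|⟨uv²⟩| equals the order of uv². Compute successive powers until reaching e:
  (uv²)¹ = uv², (uv²)² = u²v⁴, (uv²)³ = u³v, (uv²)⁴ = u⁴v³, (uv²)⁵ = e.
The smallest positive k with (uv²)ᵏ = e is 5, so |⟨uv²⟩| = 5.

Answer: 5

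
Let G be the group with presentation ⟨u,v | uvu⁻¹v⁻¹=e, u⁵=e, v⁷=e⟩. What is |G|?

Enumerate words in the generators, reducing via the relations: the distinct elements are
  {e, u, v, uv, u², u³, u⁴, v², v³, v⁴, v⁵, v⁶, uv², uv³, uv⁴, uv⁵, uv⁶, u²v, u³v, u⁴v, u²v², u²v³, u²v⁴, u²v⁵, u²v⁶, u³v², u³v³, u³v⁴, u³v⁵, u³v⁶, u⁴v², u⁴v³, u⁴v⁴, u⁴v⁵, u⁴v⁶}.
No further products give new elements, so |G| = 35.

Answer: 35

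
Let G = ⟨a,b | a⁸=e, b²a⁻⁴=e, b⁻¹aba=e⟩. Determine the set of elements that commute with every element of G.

An element z ∈ Z(G) iff z commutes with every generator.
For example a⁴ is central: (a⁴)·a = a⁵ = a·(a⁴); (a⁴)·b = b⁻¹ = b·(a⁴).
Whereas a ∉ Z(G) since a·b = ab ≠ a³b⁻¹ = b·a.
Checking each of the 16 elements this way gives Z(G) = {e, a⁴}, of order 2.

Answer: {e, a⁴}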